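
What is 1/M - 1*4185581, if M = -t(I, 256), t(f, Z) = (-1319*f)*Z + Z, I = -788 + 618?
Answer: -240265475382017/57403136 ≈ -4.1856e+6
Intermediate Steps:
I = -170
t(f, Z) = Z - 1319*Z*f (t(f, Z) = -1319*Z*f + Z = Z - 1319*Z*f)
M = -57403136 (M = -256*(1 - 1319*(-170)) = -256*(1 + 224230) = -256*224231 = -1*57403136 = -57403136)
1/M - 1*4185581 = 1/(-57403136) - 1*4185581 = -1/57403136 - 4185581 = -240265475382017/57403136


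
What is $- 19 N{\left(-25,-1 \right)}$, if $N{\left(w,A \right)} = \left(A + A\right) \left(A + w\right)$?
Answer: $-988$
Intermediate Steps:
$N{\left(w,A \right)} = 2 A \left(A + w\right)$
$- 19 N{\left(-25,-1 \right)} = - 19 \cdot 2 \left(-1\right) \left(-1 - 25\right) = - 19 \cdot 2 \left(-1\right) \left(-26\right) = \left(-19\right) 52 = -988$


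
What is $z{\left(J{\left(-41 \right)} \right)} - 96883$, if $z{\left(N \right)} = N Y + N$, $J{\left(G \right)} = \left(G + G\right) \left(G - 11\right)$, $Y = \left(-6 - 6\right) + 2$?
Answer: $-135259$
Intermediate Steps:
$Y = -10$ ($Y = -12 + 2 = -10$)
$J{\left(G \right)} = 2 G \left(-11 + G\right)$
$z{\left(N \right)} = - 9 N$ ($z{\left(N \right)} = N \left(-10\right) + N = - 10 N + N = - 9 N$)
$z{\left(J{\left(-41 \right)} \right)} - 96883 = - 9 \cdot 2 \left(-41\right) \left(-11 - 41\right) - 96883 = - 9 \cdot 2 \left(-41\right) \left(-52\right) - 96883 = \left(-9\right) 4264 - 96883 = -38376 - 96883 = -135259$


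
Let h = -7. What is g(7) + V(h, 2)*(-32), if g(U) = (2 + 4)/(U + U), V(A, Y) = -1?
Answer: 227/7 ≈ 32.429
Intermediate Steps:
g(U) = 3/U (g(U) = 6/((2*U)) = 6*(1/(2*U)) = 3/U)
g(7) + V(h, 2)*(-32) = 3/7 - 1*(-32) = 3*(1/7) + 32 = 3/7 + 32 = 227/7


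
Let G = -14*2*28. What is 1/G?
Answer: -1/784 ≈ -0.0012755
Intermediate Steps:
G = -784 (G = -28*28 = -784)
1/G = 1/(-784) = -1/784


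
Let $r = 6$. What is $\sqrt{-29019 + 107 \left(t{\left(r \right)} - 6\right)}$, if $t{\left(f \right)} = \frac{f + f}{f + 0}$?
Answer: $i \sqrt{29447} \approx 171.6 i$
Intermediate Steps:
$t{\left(f \right)} = 2$ ($t{\left(f \right)} = \frac{2 f}{f} = 2$)
$\sqrt{-29019 + 107 \left(t{\left(r \right)} - 6\right)} = \sqrt{-29019 + 107 \left(2 - 6\right)} = \sqrt{-29019 + 107 \left(-4\right)} = \sqrt{-29019 - 428} = \sqrt{-29447} = i \sqrt{29447}$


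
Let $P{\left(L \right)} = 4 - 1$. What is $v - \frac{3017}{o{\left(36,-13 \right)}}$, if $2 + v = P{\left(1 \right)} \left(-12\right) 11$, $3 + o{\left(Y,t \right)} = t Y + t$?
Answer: $- \frac{189615}{484} \approx -391.77$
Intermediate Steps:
$P{\left(L \right)} = 3$ ($P{\left(L \right)} = 4 - 1 = 3$)
$o{\left(Y,t \right)} = -3 + t + Y t$ ($o{\left(Y,t \right)} = -3 + \left(t Y + t\right) = -3 + \left(Y t + t\right) = -3 + \left(t + Y t\right) = -3 + t + Y t$)
$v = -398$ ($v = -2 + 3 \left(-12\right) 11 = -2 - 396 = -398$)
$v - \frac{3017}{o{\left(36,-13 \right)}} = -398 - \frac{3017}{-3 - 13 + 36 \left(-13\right)} = -398 - \frac{3017}{-3 - 13 - 468} = -398 - \frac{3017}{-484} = -398 - - \frac{3017}{484} = -398 + \frac{3017}{484} = - \frac{189615}{484}$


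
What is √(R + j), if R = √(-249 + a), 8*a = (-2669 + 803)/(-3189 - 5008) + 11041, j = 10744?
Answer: √(2887592207584 + 8197*√1216049852486)/16394 ≈ 103.82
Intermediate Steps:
a = 90504943/65576 (a = ((-2669 + 803)/(-3189 - 5008) + 11041)/8 = (-1866/(-8197) + 11041)/8 = (-1866*(-1/8197) + 11041)/8 = (1866/8197 + 11041)/8 = (⅛)*(90504943/8197) = 90504943/65576 ≈ 1380.2)
R = √1216049852486/32788 (R = √(-249 + 90504943/65576) = √(74176519/65576) = √1216049852486/32788 ≈ 33.633)
√(R + j) = √(√1216049852486/32788 + 10744) = √(10744 + √1216049852486/32788)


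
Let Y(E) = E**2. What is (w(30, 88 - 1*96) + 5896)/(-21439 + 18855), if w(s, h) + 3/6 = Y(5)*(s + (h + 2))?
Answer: -12991/5168 ≈ -2.5137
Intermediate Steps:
w(s, h) = 99/2 + 25*h + 25*s (w(s, h) = -1/2 + 5**2*(s + (h + 2)) = -1/2 + 25*(s + (2 + h)) = -1/2 + 25*(2 + h + s) = -1/2 + (50 + 25*h + 25*s) = 99/2 + 25*h + 25*s)
(w(30, 88 - 1*96) + 5896)/(-21439 + 18855) = ((99/2 + 25*(88 - 1*96) + 25*30) + 5896)/(-21439 + 18855) = ((99/2 + 25*(88 - 96) + 750) + 5896)/(-2584) = ((99/2 + 25*(-8) + 750) + 5896)*(-1/2584) = ((99/2 - 200 + 750) + 5896)*(-1/2584) = (1199/2 + 5896)*(-1/2584) = (12991/2)*(-1/2584) = -12991/5168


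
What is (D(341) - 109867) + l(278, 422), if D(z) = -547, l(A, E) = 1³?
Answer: -110413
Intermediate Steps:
l(A, E) = 1
(D(341) - 109867) + l(278, 422) = (-547 - 109867) + 1 = -110414 + 1 = -110413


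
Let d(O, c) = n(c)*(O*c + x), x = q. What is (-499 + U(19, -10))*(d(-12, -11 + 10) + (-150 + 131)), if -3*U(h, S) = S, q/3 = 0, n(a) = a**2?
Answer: 10409/3 ≈ 3469.7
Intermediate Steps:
q = 0 (q = 3*0 = 0)
x = 0
d(O, c) = O*c**3 (d(O, c) = c**2*(O*c + 0) = c**2*(O*c) = O*c**3)
U(h, S) = -S/3
(-499 + U(19, -10))*(d(-12, -11 + 10) + (-150 + 131)) = (-499 - 1/3*(-10))*(-12*(-11 + 10)**3 + (-150 + 131)) = (-499 + 10/3)*(-12*(-1)**3 - 19) = -1487*(-12*(-1) - 19)/3 = -1487*(12 - 19)/3 = -1487/3*(-7) = 10409/3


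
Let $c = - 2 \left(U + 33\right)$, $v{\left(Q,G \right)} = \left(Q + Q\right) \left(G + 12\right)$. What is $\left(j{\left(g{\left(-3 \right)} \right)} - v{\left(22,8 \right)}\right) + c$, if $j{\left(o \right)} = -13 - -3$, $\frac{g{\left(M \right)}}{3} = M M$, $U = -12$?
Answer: $-932$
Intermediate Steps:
$v{\left(Q,G \right)} = 2 Q \left(12 + G\right)$
$g{\left(M \right)} = 3 M^{2}$ ($g{\left(M \right)} = 3 M M = 3 M^{2}$)
$j{\left(o \right)} = -10$ ($j{\left(o \right)} = -13 + 3 = -10$)
$c = -42$ ($c = - 2 \left(-12 + 33\right) = \left(-2\right) 21 = -42$)
$\left(j{\left(g{\left(-3 \right)} \right)} - v{\left(22,8 \right)}\right) + c = \left(-10 - 2 \cdot 22 \left(12 + 8\right)\right) - 42 = \left(-10 - 2 \cdot 22 \cdot 20\right) - 42 = \left(-10 - 880\right) - 42 = -890 - 42 = -932$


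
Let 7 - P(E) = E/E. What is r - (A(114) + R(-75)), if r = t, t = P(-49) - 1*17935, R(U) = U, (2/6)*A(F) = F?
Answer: -18196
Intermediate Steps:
P(E) = 6 (P(E) = 7 - E/E = 7 - 1*1 = 7 - 1 = 6)
A(F) = 3*F
t = -17929 (t = 6 - 1*17935 = 6 - 17935 = -17929)
r = -17929
r - (A(114) + R(-75)) = -17929 - (3*114 - 75) = -17929 - (342 - 75) = -17929 - 1*267 = -17929 - 267 = -18196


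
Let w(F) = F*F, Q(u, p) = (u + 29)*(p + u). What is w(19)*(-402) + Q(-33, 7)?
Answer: -145018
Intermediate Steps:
Q(u, p) = (29 + u)*(p + u)
w(F) = F²
w(19)*(-402) + Q(-33, 7) = 19²*(-402) + ((-33)² + 29*7 + 29*(-33) + 7*(-33)) = 361*(-402) + (1089 + 203 - 957 - 231) = -145122 + 104 = -145018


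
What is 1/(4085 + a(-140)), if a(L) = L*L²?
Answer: -1/2739915 ≈ -3.6497e-7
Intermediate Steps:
a(L) = L³
1/(4085 + a(-140)) = 1/(4085 + (-140)³) = 1/(4085 - 2744000) = 1/(-2739915) = -1/2739915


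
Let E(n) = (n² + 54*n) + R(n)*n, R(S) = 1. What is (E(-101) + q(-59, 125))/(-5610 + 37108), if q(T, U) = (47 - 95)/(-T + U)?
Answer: 53426/362227 ≈ 0.14749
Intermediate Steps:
q(T, U) = -48/(U - T)
E(n) = n² + 55*n (E(n) = (n² + 54*n) + 1*n = (n² + 54*n) + n = n² + 55*n)
(E(-101) + q(-59, 125))/(-5610 + 37108) = (-101*(55 - 101) + 48/(-59 - 1*125))/(-5610 + 37108) = (-101*(-46) + 48/(-59 - 125))/31498 = (4646 + 48/(-184))*(1/31498) = (4646 + 48*(-1/184))*(1/31498) = (4646 - 6/23)*(1/31498) = (106852/23)*(1/31498) = 53426/362227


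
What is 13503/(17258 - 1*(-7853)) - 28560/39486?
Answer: -30665117/165255491 ≈ -0.18556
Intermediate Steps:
13503/(17258 - 1*(-7853)) - 28560/39486 = 13503/(17258 + 7853) - 28560*1/39486 = 13503/25111 - 4760/6581 = -30665117/165255491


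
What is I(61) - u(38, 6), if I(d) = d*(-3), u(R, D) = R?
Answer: -221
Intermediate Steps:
I(d) = -3*d
I(61) - u(38, 6) = -3*61 - 1*38 = -183 - 38 = -221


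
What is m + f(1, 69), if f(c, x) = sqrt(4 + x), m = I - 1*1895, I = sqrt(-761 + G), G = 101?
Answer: -1895 + sqrt(73) + 2*I*sqrt(165) ≈ -1886.5 + 25.69*I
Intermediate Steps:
I = 2*I*sqrt(165) (I = sqrt(-761 + 101) = sqrt(-660) = 2*I*sqrt(165) ≈ 25.69*I)
m = -1895 + 2*I*sqrt(165) (m = 2*I*sqrt(165) - 1*1895 = 2*I*sqrt(165) - 1895 = -1895 + 2*I*sqrt(165) ≈ -1895.0 + 25.69*I)
m + f(1, 69) = (-1895 + 2*I*sqrt(165)) + sqrt(4 + 69) = (-1895 + 2*I*sqrt(165)) + sqrt(73) = -1895 + sqrt(73) + 2*I*sqrt(165)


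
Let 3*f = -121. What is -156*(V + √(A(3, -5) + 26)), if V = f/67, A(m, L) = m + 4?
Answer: 6292/67 - 156*√33 ≈ -802.24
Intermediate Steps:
f = -121/3 (f = (⅓)*(-121) = -121/3 ≈ -40.333)
A(m, L) = 4 + m
V = -121/201 (V = -121/3/67 = -121/3*1/67 = -121/201 ≈ -0.60199)
-156*(V + √(A(3, -5) + 26)) = -156*(-121/201 + √((4 + 3) + 26)) = -156*(-121/201 + √(7 + 26)) = -156*(-121/201 + √33) = 6292/67 - 156*√33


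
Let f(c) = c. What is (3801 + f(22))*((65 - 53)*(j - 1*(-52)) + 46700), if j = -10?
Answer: 180460892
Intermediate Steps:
(3801 + f(22))*((65 - 53)*(j - 1*(-52)) + 46700) = (3801 + 22)*((65 - 53)*(-10 - 1*(-52)) + 46700) = 3823*(12*(-10 + 52) + 46700) = 3823*(12*42 + 46700) = 3823*(504 + 46700) = 3823*47204 = 180460892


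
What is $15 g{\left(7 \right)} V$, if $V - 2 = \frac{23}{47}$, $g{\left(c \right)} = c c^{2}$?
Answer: $\frac{601965}{47} \approx 12808.0$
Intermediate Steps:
$g{\left(c \right)} = c^{3}$
$V = \frac{117}{47}$ ($V = 2 + \frac{23}{47} = \frac{117}{47} \approx 2.4894$)
$15 g{\left(7 \right)} V = 15 \cdot 7^{3} \cdot \frac{117}{47} = 15 \cdot 343 \cdot \frac{117}{47} = 5145 \cdot \frac{117}{47} = \frac{601965}{47}$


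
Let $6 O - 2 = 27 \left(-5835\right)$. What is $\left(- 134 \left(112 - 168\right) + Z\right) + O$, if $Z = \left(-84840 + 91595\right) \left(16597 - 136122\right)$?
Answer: $- \frac{4844460769}{6} \approx -8.0741 \cdot 10^{8}$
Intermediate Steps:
$Z = -807391375$ ($Z = 6755 \left(-119525\right) = -807391375$)
$O = - \frac{157543}{6}$ ($O = \frac{1}{3} + \frac{27 \left(-5835\right)}{6} = \frac{1}{3} + \frac{1}{6} \left(-157545\right) = \frac{1}{3} - \frac{52515}{2} = - \frac{157543}{6} \approx -26257.0$)
$\left(- 134 \left(112 - 168\right) + Z\right) + O = \left(- 134 \left(112 - 168\right) - 807391375\right) - \frac{157543}{6} = \left(\left(-134\right) \left(-56\right) - 807391375\right) - \frac{157543}{6} = \left(7504 - 807391375\right) - \frac{157543}{6} = -807383871 - \frac{157543}{6} = - \frac{4844460769}{6}$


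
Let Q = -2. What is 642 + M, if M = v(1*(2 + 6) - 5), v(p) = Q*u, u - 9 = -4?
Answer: 632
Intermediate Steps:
u = 5 (u = 9 - 4 = 5)
v(p) = -10 (v(p) = -2*5 = -10)
M = -10
642 + M = 642 - 10 = 632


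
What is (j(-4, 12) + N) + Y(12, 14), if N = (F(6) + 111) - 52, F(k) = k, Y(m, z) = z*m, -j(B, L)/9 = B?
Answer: 269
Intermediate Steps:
j(B, L) = -9*B
Y(m, z) = m*z
N = 65 (N = (6 + 111) - 52 = 117 - 52 = 65)
(j(-4, 12) + N) + Y(12, 14) = (-9*(-4) + 65) + 12*14 = (36 + 65) + 168 = 101 + 168 = 269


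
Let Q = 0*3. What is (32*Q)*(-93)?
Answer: 0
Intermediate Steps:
Q = 0
(32*Q)*(-93) = (32*0)*(-93) = 0*(-93) = 0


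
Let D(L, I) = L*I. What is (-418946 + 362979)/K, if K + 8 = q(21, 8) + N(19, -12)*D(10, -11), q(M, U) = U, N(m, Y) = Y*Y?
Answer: 55967/15840 ≈ 3.5333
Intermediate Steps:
N(m, Y) = Y**2
D(L, I) = I*L
K = -15840 (K = -8 + (8 + (-12)**2*(-11*10)) = -8 + (8 + 144*(-110)) = -8 + (8 - 15840) = -8 - 15832 = -15840)
(-418946 + 362979)/K = (-418946 + 362979)/(-15840) = -55967*(-1/15840) = 55967/15840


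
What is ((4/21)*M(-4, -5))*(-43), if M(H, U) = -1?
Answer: 172/21 ≈ 8.1905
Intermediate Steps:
((4/21)*M(-4, -5))*(-43) = ((4/21)*(-1))*(-43) = -4/21*(-43) = 172/21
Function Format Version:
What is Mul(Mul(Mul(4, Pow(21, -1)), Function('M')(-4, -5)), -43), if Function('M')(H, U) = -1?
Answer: Rational(172, 21) ≈ 8.1905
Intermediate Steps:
Mul(Mul(Mul(4, Pow(21, -1)), Function('M')(-4, -5)), -43) = Mul(Mul(Mul(4, Pow(21, -1)), -1), -43) = Mul(Mul(Mul(4, Rational(1, 21)), -1), -43) = Mul(Mul(Rational(4, 21), -1), -43) = Mul(Rational(-4, 21), -43) = Rational(172, 21)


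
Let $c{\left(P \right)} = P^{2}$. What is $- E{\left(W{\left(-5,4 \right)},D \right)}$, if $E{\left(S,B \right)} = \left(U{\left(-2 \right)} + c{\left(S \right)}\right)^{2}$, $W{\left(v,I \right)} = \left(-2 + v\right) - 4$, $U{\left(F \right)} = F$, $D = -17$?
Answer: $-14161$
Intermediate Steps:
$W{\left(v,I \right)} = -6 + v$
$E{\left(S,B \right)} = \left(-2 + S^{2}\right)^{2}$
$- E{\left(W{\left(-5,4 \right)},D \right)} = - \left(-2 + \left(-6 - 5\right)^{2}\right)^{2} = - \left(-2 + \left(-11\right)^{2}\right)^{2} = - \left(-2 + 121\right)^{2} = - 119^{2} = \left(-1\right) 14161 = -14161$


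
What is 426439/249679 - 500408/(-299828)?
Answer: 63199930381/18715188803 ≈ 3.3769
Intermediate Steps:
426439/249679 - 500408/(-299828) = 426439*(1/249679) - 500408*(-1/299828) = 426439/249679 + 125102/74957 = 63199930381/18715188803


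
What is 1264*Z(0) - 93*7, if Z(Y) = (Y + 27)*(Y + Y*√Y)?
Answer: -651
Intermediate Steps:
Z(Y) = (27 + Y)*(Y + Y^(3/2))
1264*Z(0) - 93*7 = 1264*(0² + 0^(5/2) + 27*0 + 27*0^(3/2)) - 93*7 = 1264*(0 + 0 + 0 + 27*0) - 651 = 1264*(0 + 0 + 0 + 0) - 651 = 1264*0 - 651 = 0 - 651 = -651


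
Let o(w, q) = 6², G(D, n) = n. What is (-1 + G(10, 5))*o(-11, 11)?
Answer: 144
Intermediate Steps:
o(w, q) = 36
(-1 + G(10, 5))*o(-11, 11) = (-1 + 5)*36 = 4*36 = 144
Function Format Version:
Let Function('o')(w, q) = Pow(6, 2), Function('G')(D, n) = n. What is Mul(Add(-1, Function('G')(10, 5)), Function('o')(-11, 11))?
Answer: 144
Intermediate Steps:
Function('o')(w, q) = 36
Mul(Add(-1, Function('G')(10, 5)), Function('o')(-11, 11)) = Mul(Add(-1, 5), 36) = Mul(4, 36) = 144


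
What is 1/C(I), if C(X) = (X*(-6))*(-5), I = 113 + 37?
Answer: 1/4500 ≈ 0.00022222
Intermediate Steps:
I = 150
C(X) = 30*X (C(X) = -6*X*(-5) = 30*X)
1/C(I) = 1/(30*150) = 1/4500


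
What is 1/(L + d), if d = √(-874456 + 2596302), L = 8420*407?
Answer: 1713470/5871958020877 - √1721846/11743916041754 ≈ 2.9169e-7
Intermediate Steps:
L = 3426940
d = √1721846 ≈ 1312.2
1/(L + d) = 1/(3426940 + √1721846)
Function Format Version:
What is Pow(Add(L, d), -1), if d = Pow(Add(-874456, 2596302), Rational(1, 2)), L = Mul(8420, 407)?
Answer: Add(Rational(1713470, 5871958020877), Mul(Rational(-1, 11743916041754), Pow(1721846, Rational(1, 2)))) ≈ 2.9169e-7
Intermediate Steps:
L = 3426940
d = Pow(1721846, Rational(1, 2)) ≈ 1312.2
Pow(Add(L, d), -1) = Pow(Add(3426940, Pow(1721846, Rational(1, 2))), -1)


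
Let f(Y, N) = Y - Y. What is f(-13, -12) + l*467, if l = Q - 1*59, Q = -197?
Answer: -119552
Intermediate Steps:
f(Y, N) = 0
l = -256 (l = -197 - 1*59 = -197 - 59 = -256)
f(-13, -12) + l*467 = 0 - 256*467 = 0 - 119552 = -119552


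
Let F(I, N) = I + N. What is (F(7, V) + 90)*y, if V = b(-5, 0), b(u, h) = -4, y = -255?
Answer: -23715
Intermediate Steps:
V = -4
(F(7, V) + 90)*y = ((7 - 4) + 90)*(-255) = (3 + 90)*(-255) = 93*(-255) = -23715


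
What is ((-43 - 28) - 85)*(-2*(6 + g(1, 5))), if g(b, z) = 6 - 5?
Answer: 2184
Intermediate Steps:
g(b, z) = 1
((-43 - 28) - 85)*(-2*(6 + g(1, 5))) = ((-43 - 28) - 85)*(-2*(6 + 1)) = (-71 - 85)*(-2*7) = -156*(-14) = 2184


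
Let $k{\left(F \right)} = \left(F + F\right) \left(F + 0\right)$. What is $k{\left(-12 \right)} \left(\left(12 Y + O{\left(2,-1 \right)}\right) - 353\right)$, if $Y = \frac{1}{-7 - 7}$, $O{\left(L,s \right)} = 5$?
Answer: $- \frac{703296}{7} \approx -1.0047 \cdot 10^{5}$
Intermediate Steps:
$k{\left(F \right)} = 2 F^{2}$ ($k{\left(F \right)} = 2 F F = 2 F^{2}$)
$Y = - \frac{1}{14}$ ($Y = \frac{1}{-14} = - \frac{1}{14} \approx -0.071429$)
$k{\left(-12 \right)} \left(\left(12 Y + O{\left(2,-1 \right)}\right) - 353\right) = 2 \left(-12\right)^{2} \left(\left(12 \left(- \frac{1}{14}\right) + 5\right) - 353\right) = 2 \cdot 144 \left(\left(- \frac{6}{7} + 5\right) - 353\right) = 288 \left(\frac{29}{7} - 353\right) = 288 \left(- \frac{2442}{7}\right) = - \frac{703296}{7}$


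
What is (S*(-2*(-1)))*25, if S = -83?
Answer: -4150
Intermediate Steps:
(S*(-2*(-1)))*25 = -(-166)*(-1)*25 = -83*2*25 = -166*25 = -4150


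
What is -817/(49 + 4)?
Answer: -817/53 ≈ -15.415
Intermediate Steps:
-817/(49 + 4) = -817/53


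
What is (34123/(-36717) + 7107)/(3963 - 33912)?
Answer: -260913596/1099637433 ≈ -0.23727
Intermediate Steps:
(34123/(-36717) + 7107)/(3963 - 33912) = (34123*(-1/36717) + 7107)/(-29949) = (-34123/36717 + 7107)*(-1/29949) = (260913596/36717)*(-1/29949) = -260913596/1099637433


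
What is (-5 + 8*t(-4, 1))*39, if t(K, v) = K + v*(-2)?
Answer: -2067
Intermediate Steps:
t(K, v) = K - 2*v
(-5 + 8*t(-4, 1))*39 = (-5 + 8*(-4 - 2*1))*39 = (-5 + 8*(-4 - 2))*39 = (-5 + 8*(-6))*39 = (-5 - 48)*39 = -53*39 = -2067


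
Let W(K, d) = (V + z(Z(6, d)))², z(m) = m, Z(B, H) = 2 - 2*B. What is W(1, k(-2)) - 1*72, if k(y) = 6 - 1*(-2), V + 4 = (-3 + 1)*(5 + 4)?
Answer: 952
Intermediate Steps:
V = -22 (V = -4 + (-3 + 1)*(5 + 4) = -4 - 2*9 = -4 - 18 = -22)
k(y) = 8 (k(y) = 6 + 2 = 8)
W(K, d) = 1024 (W(K, d) = (-22 + (2 - 2*6))² = (-22 + (2 - 12))² = (-22 - 10)² = (-32)² = 1024)
W(1, k(-2)) - 1*72 = 1024 - 1*72 = 1024 - 72 = 952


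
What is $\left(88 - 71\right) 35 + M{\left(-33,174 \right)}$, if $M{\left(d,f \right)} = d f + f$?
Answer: $-4973$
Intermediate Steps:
$M{\left(d,f \right)} = f + d f$
$\left(88 - 71\right) 35 + M{\left(-33,174 \right)} = \left(88 - 71\right) 35 + 174 \left(1 - 33\right) = 17 \cdot 35 + 174 \left(-32\right) = 595 - 5568 = -4973$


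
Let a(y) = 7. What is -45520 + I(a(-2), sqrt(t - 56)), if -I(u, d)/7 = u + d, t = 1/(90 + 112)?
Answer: -45569 - 7*I*sqrt(2284822)/202 ≈ -45569.0 - 52.381*I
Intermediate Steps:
t = 1/202 ≈ 0.0049505
I(u, d) = -7*d - 7*u (I(u, d) = -7*(u + d) = -7*(d + u) = -7*d - 7*u)
-45520 + I(a(-2), sqrt(t - 56)) = -45520 + (-7*sqrt(1/202 - 56) - 7*7) = -45520 + (-7*I*sqrt(2284822)/202 - 49) = -45520 + (-49 - 7*I*sqrt(2284822)/202) = -45569 - 7*I*sqrt(2284822)/202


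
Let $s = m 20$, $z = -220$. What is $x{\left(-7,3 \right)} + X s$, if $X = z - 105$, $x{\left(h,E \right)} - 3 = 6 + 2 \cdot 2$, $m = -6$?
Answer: $39013$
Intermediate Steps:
$x{\left(h,E \right)} = 13$ ($x{\left(h,E \right)} = 3 + \left(6 + 2 \cdot 2\right) = 3 + \left(6 + 4\right) = 3 + 10 = 13$)
$X = -325$ ($X = -220 - 105 = -325$)
$s = -120$ ($s = \left(-6\right) 20 = -120$)
$x{\left(-7,3 \right)} + X s = 13 - -39000 = 13 + 39000 = 39013$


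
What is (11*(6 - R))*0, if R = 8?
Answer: 0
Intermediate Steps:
(11*(6 - R))*0 = (11*(6 - 1*8))*0 = (11*(6 - 8))*0 = (11*(-2))*0 = -22*0 = 0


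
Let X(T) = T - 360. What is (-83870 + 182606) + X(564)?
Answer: 98940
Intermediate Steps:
X(T) = -360 + T
(-83870 + 182606) + X(564) = (-83870 + 182606) + (-360 + 564) = 98736 + 204 = 98940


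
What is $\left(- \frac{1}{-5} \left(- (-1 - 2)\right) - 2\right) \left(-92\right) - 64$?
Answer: $\frac{324}{5} \approx 64.8$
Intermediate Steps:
$\left(- \frac{1}{-5} \left(- (-1 - 2)\right) - 2\right) \left(-92\right) - 64 = \left(\left(-1\right) \left(- \frac{1}{5}\right) \left(\left(-1\right) \left(-3\right)\right) - 2\right) \left(-92\right) - 64 = \left(\frac{1}{5} \cdot 3 - 2\right) \left(-92\right) - 64 = \left(\frac{3}{5} - 2\right) \left(-92\right) - 64 = \left(- \frac{7}{5}\right) \left(-92\right) - 64 = \frac{644}{5} - 64 = \frac{324}{5}$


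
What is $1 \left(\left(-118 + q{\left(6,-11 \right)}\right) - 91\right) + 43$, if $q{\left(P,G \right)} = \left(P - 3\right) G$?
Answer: $-199$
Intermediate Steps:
$q{\left(P,G \right)} = G \left(-3 + P\right)$ ($q{\left(P,G \right)} = \left(P - 3\right) G = \left(-3 + P\right) G = G \left(-3 + P\right)$)
$1 \left(\left(-118 + q{\left(6,-11 \right)}\right) - 91\right) + 43 = 1 \left(\left(-118 - 11 \left(-3 + 6\right)\right) - 91\right) + 43 = 1 \left(\left(-118 - 33\right) - 91\right) + 43 = 1 \left(-151 - 91\right) + 43 = 1 \left(-242\right) + 43 = -242 + 43 = -199$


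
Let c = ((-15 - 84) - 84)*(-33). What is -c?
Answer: -6039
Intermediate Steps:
c = 6039 (c = (-99 - 84)*(-33) = -183*(-33) = 6039)
-c = -1*6039 = -6039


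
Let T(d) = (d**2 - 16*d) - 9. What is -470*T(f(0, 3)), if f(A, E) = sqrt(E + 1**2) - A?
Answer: 17390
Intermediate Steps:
f(A, E) = sqrt(1 + E) - A (f(A, E) = sqrt(E + 1) - A = sqrt(1 + E) - A)
T(d) = -9 + d**2 - 16*d
-470*T(f(0, 3)) = -470*(-9 + (sqrt(1 + 3) - 1*0)**2 - 16*(sqrt(1 + 3) - 1*0)) = -470*(-9 + (sqrt(4) + 0)**2 - 16*(sqrt(4) + 0)) = -470*(-9 + (2 + 0)**2 - 16*(2 + 0)) = -470*(-9 + 2**2 - 16*2) = -470*(-9 + 4 - 32) = -470*(-37) = 17390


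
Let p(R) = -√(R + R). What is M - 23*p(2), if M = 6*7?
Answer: 88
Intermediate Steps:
M = 42
p(R) = -√2*√R (p(R) = -√(2*R) = -√2*√R)
M - 23*p(2) = 42 - (-23)*√2*√2 = 42 - 23*(-2) = 42 + 46 = 88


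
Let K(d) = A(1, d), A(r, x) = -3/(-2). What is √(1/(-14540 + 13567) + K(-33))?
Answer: √5676482/1946 ≈ 1.2243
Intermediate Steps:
A(r, x) = 3/2 (A(r, x) = -3*(-½) = 3/2)
K(d) = 3/2
√(1/(-14540 + 13567) + K(-33)) = √(1/(-14540 + 13567) + 3/2) = √(1/(-973) + 3/2) = √(-1/973 + 3/2) = √(2917/1946) = √5676482/1946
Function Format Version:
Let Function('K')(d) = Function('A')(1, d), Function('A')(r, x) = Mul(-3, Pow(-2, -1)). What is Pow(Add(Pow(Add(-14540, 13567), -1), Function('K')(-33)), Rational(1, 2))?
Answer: Mul(Rational(1, 1946), Pow(5676482, Rational(1, 2))) ≈ 1.2243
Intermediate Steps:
Function('A')(r, x) = Rational(3, 2) (Function('A')(r, x) = Mul(-3, Rational(-1, 2)) = Rational(3, 2))
Function('K')(d) = Rational(3, 2)
Pow(Add(Pow(Add(-14540, 13567), -1), Function('K')(-33)), Rational(1, 2)) = Pow(Add(Pow(Add(-14540, 13567), -1), Rational(3, 2)), Rational(1, 2)) = Pow(Add(Pow(-973, -1), Rational(3, 2)), Rational(1, 2)) = Pow(Add(Rational(-1, 973), Rational(3, 2)), Rational(1, 2)) = Pow(Rational(2917, 1946), Rational(1, 2)) = Mul(Rational(1, 1946), Pow(5676482, Rational(1, 2)))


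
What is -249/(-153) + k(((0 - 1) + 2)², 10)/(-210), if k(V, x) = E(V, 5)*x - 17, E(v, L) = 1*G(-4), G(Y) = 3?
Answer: 1863/1190 ≈ 1.5655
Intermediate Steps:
E(v, L) = 3 (E(v, L) = 1*3 = 3)
k(V, x) = -17 + 3*x (k(V, x) = 3*x - 17 = -17 + 3*x)
-249/(-153) + k(((0 - 1) + 2)², 10)/(-210) = -249/(-153) + (-17 + 3*10)/(-210) = -249*(-1/153) + (-17 + 30)*(-1/210) = 83/51 + 13*(-1/210) = 83/51 - 13/210 = 1863/1190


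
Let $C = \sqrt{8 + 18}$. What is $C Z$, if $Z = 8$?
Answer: $8 \sqrt{26} \approx 40.792$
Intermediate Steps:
$C = \sqrt{26} \approx 5.099$
$C Z = \sqrt{26} \cdot 8 = 8 \sqrt{26}$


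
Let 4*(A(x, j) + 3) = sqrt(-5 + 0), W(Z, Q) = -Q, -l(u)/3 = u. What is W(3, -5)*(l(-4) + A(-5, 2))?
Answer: 45 + 5*I*sqrt(5)/4 ≈ 45.0 + 2.7951*I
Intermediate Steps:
l(u) = -3*u
A(x, j) = -3 + I*sqrt(5)/4 (A(x, j) = -3 + sqrt(-5 + 0)/4 = -3 + sqrt(-5)/4 = -3 + (I*sqrt(5))/4 = -3 + I*sqrt(5)/4)
W(3, -5)*(l(-4) + A(-5, 2)) = (-1*(-5))*(-3*(-4) + (-3 + I*sqrt(5)/4)) = 5*(12 + (-3 + I*sqrt(5)/4)) = 5*(9 + I*sqrt(5)/4) = 45 + 5*I*sqrt(5)/4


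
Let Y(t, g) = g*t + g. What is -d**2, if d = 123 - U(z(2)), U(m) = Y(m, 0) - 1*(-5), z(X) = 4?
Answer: -13924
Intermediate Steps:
Y(t, g) = g + g*t
U(m) = 5 (U(m) = 0*(1 + m) - 1*(-5) = 0 + 5 = 5)
d = 118 (d = 123 - 1*5 = 123 - 5 = 118)
-d**2 = -1*118**2 = -1*13924 = -13924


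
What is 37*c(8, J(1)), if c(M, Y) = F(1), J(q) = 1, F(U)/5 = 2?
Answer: 370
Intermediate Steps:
F(U) = 10 (F(U) = 5*2 = 10)
c(M, Y) = 10
37*c(8, J(1)) = 37*10 = 370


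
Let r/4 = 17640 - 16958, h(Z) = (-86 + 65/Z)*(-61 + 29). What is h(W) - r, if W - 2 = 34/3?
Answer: -132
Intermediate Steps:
W = 40/3 (W = 2 + 34/3 = 40/3 ≈ 13.333)
h(Z) = 2752 - 2080/Z (h(Z) = (-86 + 65/Z)*(-32) = 2752 - 2080/Z)
r = 2728 (r = 4*(17640 - 16958) = 4*682 = 2728)
h(W) - r = (2752 - 2080/40/3) - 1*2728 = (2752 - 2080*3/40) - 2728 = (2752 - 156) - 2728 = 2596 - 2728 = -132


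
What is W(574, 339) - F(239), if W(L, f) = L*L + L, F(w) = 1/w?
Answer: 78881949/239 ≈ 3.3005e+5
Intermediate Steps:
W(L, f) = L + L² (W(L, f) = L² + L = L + L²)
W(574, 339) - F(239) = 574*(1 + 574) - 1/239 = 574*575 - 1*1/239 = 330050 - 1/239 = 78881949/239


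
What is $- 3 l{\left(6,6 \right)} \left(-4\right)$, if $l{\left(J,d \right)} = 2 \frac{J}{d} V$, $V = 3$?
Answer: $72$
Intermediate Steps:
$l{\left(J,d \right)} = \frac{6 J}{d}$ ($l{\left(J,d \right)} = 2 \frac{J}{d} 3 = \frac{2 J}{d} 3 = \frac{6 J}{d}$)
$- 3 l{\left(6,6 \right)} \left(-4\right) = - 3 \cdot 6 \cdot 6 \cdot \frac{1}{6} \left(-4\right) = \left(-3\right) 6 \left(-4\right) = \left(-18\right) \left(-4\right) = 72$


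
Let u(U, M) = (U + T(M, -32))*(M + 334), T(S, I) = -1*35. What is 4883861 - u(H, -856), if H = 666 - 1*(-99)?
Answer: 5264921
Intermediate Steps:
T(S, I) = -35
H = 765 (H = 666 + 99 = 765)
u(U, M) = (-35 + U)*(334 + M) (u(U, M) = (U - 35)*(M + 334) = (-35 + U)*(334 + M))
4883861 - u(H, -856) = 4883861 - (-11690 - 35*(-856) + 334*765 - 856*765) = 4883861 - (-11690 + 29960 + 255510 - 654840) = 4883861 - 1*(-381060) = 4883861 + 381060 = 5264921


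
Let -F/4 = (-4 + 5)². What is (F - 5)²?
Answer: 81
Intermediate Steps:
F = -4 (F = -4*(-4 + 5)² = -4*1² = -4*1 = -4)
(F - 5)² = (-4 - 5)² = (-9)² = 81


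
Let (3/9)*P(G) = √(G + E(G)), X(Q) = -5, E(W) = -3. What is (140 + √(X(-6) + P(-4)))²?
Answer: (140 + √(-5 + 3*I*√7))² ≈ 20009.0 + 758.76*I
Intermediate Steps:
P(G) = 3*√(-3 + G) (P(G) = 3*√(G - 3) = 3*√(-3 + G))
(140 + √(X(-6) + P(-4)))² = (140 + √(-5 + 3*√(-3 - 4)))² = (140 + √(-5 + 3*√(-7)))² = (140 + √(-5 + 3*(I*√7)))² = (140 + √(-5 + 3*I*√7))²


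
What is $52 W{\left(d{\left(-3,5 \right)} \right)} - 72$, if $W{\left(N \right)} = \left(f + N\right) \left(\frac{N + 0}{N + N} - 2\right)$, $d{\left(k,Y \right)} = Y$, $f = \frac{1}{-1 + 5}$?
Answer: $- \frac{963}{2} \approx -481.5$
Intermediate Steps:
$f = \frac{1}{4} \approx 0.25$
$W{\left(N \right)} = - \frac{3}{8} - \frac{3 N}{2}$ ($W{\left(N \right)} = \left(\frac{1}{4} + N\right) \left(\frac{N + 0}{N + N} - 2\right) = \left(\frac{1}{4} + N\right) \left(\frac{N}{2 N} - 2\right) = \left(\frac{1}{4} + N\right) \left(N \frac{1}{2 N} - 2\right) = \left(\frac{1}{4} + N\right) \left(\frac{1}{2} - 2\right) = \left(\frac{1}{4} + N\right) \left(- \frac{3}{2}\right) = - \frac{3}{8} - \frac{3 N}{2}$)
$52 W{\left(d{\left(-3,5 \right)} \right)} - 72 = 52 \left(- \frac{3}{8} - \frac{15}{2}\right) - 72 = 52 \left(- \frac{63}{8}\right) - 72 = - \frac{819}{2} - 72 = - \frac{963}{2}$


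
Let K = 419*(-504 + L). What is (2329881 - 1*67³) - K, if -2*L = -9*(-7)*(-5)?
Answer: 4348603/2 ≈ 2.1743e+6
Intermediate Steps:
L = 315/2 (L = -(-9*(-7))*(-5)/2 = -63*(-5)/2 = -½*(-315) = 315/2 ≈ 157.50)
K = -290367/2 (K = 419*(-504 + 315/2) = 419*(-693/2) = -290367/2 ≈ -1.4518e+5)
(2329881 - 1*67³) - K = (2329881 - 1*67³) - 1*(-290367/2) = (2329881 - 1*300763) + 290367/2 = (2329881 - 300763) + 290367/2 = 2029118 + 290367/2 = 4348603/2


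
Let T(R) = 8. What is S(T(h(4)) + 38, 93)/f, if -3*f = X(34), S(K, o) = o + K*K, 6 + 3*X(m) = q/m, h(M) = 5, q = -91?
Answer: 675954/295 ≈ 2291.4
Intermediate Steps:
X(m) = -2 - 91/(3*m) (X(m) = -2 + (-91/m)/3 = -2 - 91/(3*m))
S(K, o) = o + K**2
f = 295/306 (f = -(-2 - 91/3/34)/3 = -(-2 - 91/3*1/34)/3 = -(-2 - 91/102)/3 = -1/3*(-295/102) = 295/306 ≈ 0.96405)
S(T(h(4)) + 38, 93)/f = (93 + (8 + 38)**2)/(295/306) = (93 + 46**2)*(306/295) = (93 + 2116)*(306/295) = 2209*(306/295) = 675954/295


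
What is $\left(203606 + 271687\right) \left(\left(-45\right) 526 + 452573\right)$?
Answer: $203854593579$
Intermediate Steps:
$\left(203606 + 271687\right) \left(\left(-45\right) 526 + 452573\right) = 475293 \left(-23670 + 452573\right) = 475293 \cdot 428903 = 203854593579$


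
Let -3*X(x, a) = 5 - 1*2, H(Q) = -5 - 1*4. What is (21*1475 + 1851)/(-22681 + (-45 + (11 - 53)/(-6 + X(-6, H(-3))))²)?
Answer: -16413/10580 ≈ -1.5513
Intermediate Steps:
H(Q) = -9 (H(Q) = -5 - 4 = -9)
X(x, a) = -1 (X(x, a) = -(5 - 1*2)/3 = -(5 - 2)/3 = -⅓*3 = -1)
(21*1475 + 1851)/(-22681 + (-45 + (11 - 53)/(-6 + X(-6, H(-3))))²) = (21*1475 + 1851)/(-22681 + (-45 + (11 - 53)/(-6 - 1))²) = (30975 + 1851)/(-22681 + (-45 - 42/(-7))²) = 32826/(-22681 + (-45 - 42*(-⅐))²) = 32826/(-22681 + (-45 + 6)²) = 32826/(-22681 + (-39)²) = 32826/(-22681 + 1521) = 32826/(-21160) = 32826*(-1/21160) = -16413/10580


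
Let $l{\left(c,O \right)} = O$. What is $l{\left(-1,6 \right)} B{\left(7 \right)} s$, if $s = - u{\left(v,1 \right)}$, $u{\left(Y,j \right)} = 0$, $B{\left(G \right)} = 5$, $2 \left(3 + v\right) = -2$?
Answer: $0$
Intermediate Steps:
$v = -4$ ($v = -3 + \frac{1}{2} \left(-2\right) = -3 - 1 = -4$)
$s = 0$ ($s = \left(-1\right) 0 = 0$)
$l{\left(-1,6 \right)} B{\left(7 \right)} s = 6 \cdot 5 \cdot 0 = 30 \cdot 0 = 0$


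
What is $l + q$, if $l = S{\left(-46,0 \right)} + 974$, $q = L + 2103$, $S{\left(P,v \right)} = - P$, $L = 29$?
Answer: $3152$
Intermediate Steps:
$q = 2132$ ($q = 29 + 2103 = 2132$)
$l = 1020$ ($l = \left(-1\right) \left(-46\right) + 974 = 46 + 974 = 1020$)
$l + q = 1020 + 2132 = 3152$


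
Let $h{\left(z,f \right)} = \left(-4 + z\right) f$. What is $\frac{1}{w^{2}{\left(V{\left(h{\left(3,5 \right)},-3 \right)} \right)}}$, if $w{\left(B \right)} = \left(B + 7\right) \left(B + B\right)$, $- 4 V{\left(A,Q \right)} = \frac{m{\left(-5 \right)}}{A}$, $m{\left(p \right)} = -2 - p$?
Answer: $\frac{40000}{184041} \approx 0.21734$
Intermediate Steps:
$h{\left(z,f \right)} = f \left(-4 + z\right)$
$V{\left(A,Q \right)} = - \frac{3}{4 A}$ ($V{\left(A,Q \right)} = - \frac{\left(-2 - -5\right) \frac{1}{A}}{4} = - \frac{\left(-2 + 5\right) \frac{1}{A}}{4} = - \frac{3 \frac{1}{A}}{4} = - \frac{3}{4 A}$)
$w{\left(B \right)} = 2 B \left(7 + B\right)$ ($w{\left(B \right)} = \left(7 + B\right) 2 B = 2 B \left(7 + B\right)$)
$\frac{1}{w^{2}{\left(V{\left(h{\left(3,5 \right)},-3 \right)} \right)}} = \frac{1}{\left(2 \left(- \frac{3}{4 \cdot 5 \left(-4 + 3\right)}\right) \left(7 - \frac{3}{4 \cdot 5 \left(-4 + 3\right)}\right)\right)^{2}} = \frac{1}{\left(2 \left(- \frac{3}{4 \cdot 5 \left(-1\right)}\right) \left(7 - \frac{3}{4 \cdot 5 \left(-1\right)}\right)\right)^{2}} = \frac{1}{\left(2 \left(- \frac{3}{4 \left(-5\right)}\right) \left(7 - \frac{3}{4 \left(-5\right)}\right)\right)^{2}} = \frac{1}{\left(2 \left(\left(- \frac{3}{4}\right) \left(- \frac{1}{5}\right)\right) \left(7 - - \frac{3}{20}\right)\right)^{2}} = \frac{1}{\left(2 \cdot \frac{3}{20} \left(7 + \frac{3}{20}\right)\right)^{2}} = \frac{1}{\left(2 \cdot \frac{3}{20} \cdot \frac{143}{20}\right)^{2}} = \frac{1}{\left(\frac{429}{200}\right)^{2}} = \frac{1}{\frac{184041}{40000}} = \frac{40000}{184041}$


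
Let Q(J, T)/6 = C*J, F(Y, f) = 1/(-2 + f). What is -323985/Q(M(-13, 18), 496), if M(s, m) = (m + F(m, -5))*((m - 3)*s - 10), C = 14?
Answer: 21599/20500 ≈ 1.0536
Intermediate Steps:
M(s, m) = (-10 + s*(-3 + m))*(-⅐ + m) (M(s, m) = (m + 1/(-2 - 5))*((m - 3)*s - 10) = (m + 1/(-7))*((-3 + m)*s - 10) = (m - ⅐)*(s*(-3 + m) - 10) = (-⅐ + m)*(-10 + s*(-3 + m)) = (-10 + s*(-3 + m))*(-⅐ + m))
Q(J, T) = 84*J (Q(J, T) = 6*(14*J) = 84*J)
-323985/Q(M(-13, 18), 496) = -323985*1/(84*(10/7 - 10*18 + (3/7)*(-13) - 13*18² - 22/7*18*(-13))) = -323985*1/(84*(10/7 - 180 - 39/7 - 13*324 + 5148/7)) = -323985*1/(84*(10/7 - 180 - 39/7 - 4212 + 5148/7)) = -323985/(84*(-25625/7)) = -323985/(-307500) = -323985*(-1/307500) = 21599/20500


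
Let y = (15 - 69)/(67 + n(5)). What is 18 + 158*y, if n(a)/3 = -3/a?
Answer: -18396/163 ≈ -112.86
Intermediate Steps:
n(a) = -9/a (n(a) = 3*(-3/a) = -9/a)
y = -135/163 (y = (15 - 69)/(67 - 9/5) = -54/(67 - 9*⅕) = -54/(67 - 9/5) = -54/326/5 = -54*5/326 = -135/163 ≈ -0.82822)
18 + 158*y = 18 + 158*(-135/163) = 18 - 21330/163 = -18396/163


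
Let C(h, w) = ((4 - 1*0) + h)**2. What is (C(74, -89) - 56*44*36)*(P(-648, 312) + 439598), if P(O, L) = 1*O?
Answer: -36266049000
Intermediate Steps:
P(O, L) = O
C(h, w) = (4 + h)**2 (C(h, w) = ((4 + 0) + h)**2 = (4 + h)**2)
(C(74, -89) - 56*44*36)*(P(-648, 312) + 439598) = ((4 + 74)**2 - 56*44*36)*(-648 + 439598) = (78**2 - 2464*36)*438950 = (6084 - 88704)*438950 = -82620*438950 = -36266049000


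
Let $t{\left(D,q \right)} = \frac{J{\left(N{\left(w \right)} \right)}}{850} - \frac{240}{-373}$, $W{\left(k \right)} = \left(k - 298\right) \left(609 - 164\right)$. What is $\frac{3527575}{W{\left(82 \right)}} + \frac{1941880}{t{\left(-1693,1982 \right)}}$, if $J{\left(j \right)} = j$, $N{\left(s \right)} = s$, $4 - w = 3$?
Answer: $\frac{11835554601878905}{3928866552} \approx 3.0125 \cdot 10^{6}$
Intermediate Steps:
$w = 1$ ($w = 4 - 3 = 1$)
$W{\left(k \right)} = -132610 + 445 k$ ($W{\left(k \right)} = \left(-298 + k\right) 445 = -132610 + 445 k$)
$t{\left(D,q \right)} = \frac{204373}{317050}$ ($t{\left(D,q \right)} = 1 \cdot \frac{1}{850} - \frac{240}{-373} = 1 \cdot \frac{1}{850} - - \frac{240}{373} = \frac{1}{850} + \frac{240}{373} = \frac{204373}{317050}$)
$\frac{3527575}{W{\left(82 \right)}} + \frac{1941880}{t{\left(-1693,1982 \right)}} = \frac{3527575}{-132610 + 445 \cdot 82} + \frac{1941880}{\frac{204373}{317050}} = \frac{3527575}{-132610 + 36490} + 1941880 \cdot \frac{317050}{204373} = \frac{3527575}{-96120} + \frac{615673054000}{204373} = 3527575 \left(- \frac{1}{96120}\right) + \frac{615673054000}{204373} = - \frac{705515}{19224} + \frac{615673054000}{204373} = \frac{11835554601878905}{3928866552}$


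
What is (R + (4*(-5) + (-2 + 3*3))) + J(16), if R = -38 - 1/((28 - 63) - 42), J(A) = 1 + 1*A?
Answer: -2617/77 ≈ -33.987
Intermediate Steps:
J(A) = 1 + A
R = -2925/77 (R = -38 - 1/(-35 - 42) = -38 - 1/(-77) = -38 - 1*(-1/77) = -38 + 1/77 = -2925/77 ≈ -37.987)
(R + (4*(-5) + (-2 + 3*3))) + J(16) = (-2925/77 + (4*(-5) + (-2 + 3*3))) + (1 + 16) = (-2925/77 + (-20 + (-2 + 9))) + 17 = (-2925/77 + (-20 + 7)) + 17 = (-2925/77 - 13) + 17 = -3926/77 + 17 = -2617/77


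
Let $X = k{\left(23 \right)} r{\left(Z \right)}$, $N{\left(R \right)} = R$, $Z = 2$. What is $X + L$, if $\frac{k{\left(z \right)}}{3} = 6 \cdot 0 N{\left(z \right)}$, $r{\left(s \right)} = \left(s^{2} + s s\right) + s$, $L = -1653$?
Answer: $-1653$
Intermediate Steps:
$r{\left(s \right)} = s + 2 s^{2}$ ($r{\left(s \right)} = \left(s^{2} + s^{2}\right) + s = 2 s^{2} + s = s + 2 s^{2}$)
$k{\left(z \right)} = 0$ ($k{\left(z \right)} = 3 \cdot 6 \cdot 0 z = 3 \cdot 0 z = 3 \cdot 0 = 0$)
$X = 0$ ($X = 0 \cdot 2 \left(1 + 2 \cdot 2\right) = 0 \cdot 2 \left(1 + 4\right) = 0 \cdot 2 \cdot 5 = 0 \cdot 10 = 0$)
$X + L = 0 - 1653 = -1653$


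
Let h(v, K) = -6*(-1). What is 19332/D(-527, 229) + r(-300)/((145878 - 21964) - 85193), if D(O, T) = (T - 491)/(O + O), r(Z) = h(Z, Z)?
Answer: 131496051610/1690817 ≈ 77771.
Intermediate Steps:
h(v, K) = 6
r(Z) = 6
D(O, T) = (-491 + T)/(2*O) (D(O, T) = (-491 + T)/((2*O)) = (-491 + T)*(1/(2*O)) = (-491 + T)/(2*O))
19332/D(-527, 229) + r(-300)/((145878 - 21964) - 85193) = 19332/(((½)*(-491 + 229)/(-527))) + 6/((145878 - 21964) - 85193) = 19332/(((½)*(-1/527)*(-262))) + 6/(123914 - 85193) = 19332/(131/527) + 6/38721 = 19332*(527/131) + 6*(1/38721) = 10187964/131 + 2/12907 = 131496051610/1690817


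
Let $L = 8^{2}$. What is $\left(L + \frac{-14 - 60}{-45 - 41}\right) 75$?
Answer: $\frac{209175}{43} \approx 4864.5$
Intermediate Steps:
$L = 64$
$\left(L + \frac{-14 - 60}{-45 - 41}\right) 75 = \left(64 + \frac{-14 - 60}{-45 - 41}\right) 75 = \left(64 - \frac{74}{-86}\right) 75 = \left(64 - - \frac{37}{43}\right) 75 = \left(64 + \frac{37}{43}\right) 75 = \frac{2789}{43} \cdot 75 = \frac{209175}{43}$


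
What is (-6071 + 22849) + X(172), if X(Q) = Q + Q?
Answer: 17122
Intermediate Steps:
X(Q) = 2*Q
(-6071 + 22849) + X(172) = (-6071 + 22849) + 2*172 = 16778 + 344 = 17122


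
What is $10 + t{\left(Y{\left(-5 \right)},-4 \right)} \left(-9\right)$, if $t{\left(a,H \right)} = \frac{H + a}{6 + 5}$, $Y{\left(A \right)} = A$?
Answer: $\frac{191}{11} \approx 17.364$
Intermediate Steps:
$t{\left(a,H \right)} = \frac{H}{11} + \frac{a}{11}$ ($t{\left(a,H \right)} = \frac{H + a}{11} = \left(H + a\right) \frac{1}{11} = \frac{H}{11} + \frac{a}{11}$)
$10 + t{\left(Y{\left(-5 \right)},-4 \right)} \left(-9\right) = 10 + \left(\frac{1}{11} \left(-4\right) + \frac{1}{11} \left(-5\right)\right) \left(-9\right) = 10 + \left(- \frac{4}{11} - \frac{5}{11}\right) \left(-9\right) = 10 - - \frac{81}{11} = 10 + \frac{81}{11} = \frac{191}{11}$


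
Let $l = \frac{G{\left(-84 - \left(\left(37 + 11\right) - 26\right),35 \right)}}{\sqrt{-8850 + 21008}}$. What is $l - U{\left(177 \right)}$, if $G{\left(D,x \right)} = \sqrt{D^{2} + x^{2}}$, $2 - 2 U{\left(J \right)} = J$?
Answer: $\frac{175}{2} + \frac{\sqrt{151500838}}{12158} \approx 88.512$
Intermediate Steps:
$U{\left(J \right)} = 1 - \frac{J}{2}$
$l = \frac{\sqrt{151500838}}{12158}$ ($l = \frac{\sqrt{\left(-84 - \left(\left(37 + 11\right) - 26\right)\right)^{2} + 35^{2}}}{\sqrt{-8850 + 21008}} = \frac{\sqrt{\left(-84 - \left(48 - 26\right)\right)^{2} + 1225}}{\sqrt{12158}} = \sqrt{\left(-84 - 22\right)^{2} + 1225} \frac{\sqrt{12158}}{12158} = \sqrt{\left(-106\right)^{2} + 1225} \frac{\sqrt{12158}}{12158} = \sqrt{11236 + 1225} \frac{\sqrt{12158}}{12158} = \sqrt{12461} \frac{\sqrt{12158}}{12158} = \frac{\sqrt{151500838}}{12158} \approx 1.0124$)
$l - U{\left(177 \right)} = \frac{\sqrt{151500838}}{12158} - \left(1 - \frac{177}{2}\right) = \frac{\sqrt{151500838}}{12158} - - \frac{175}{2} = \frac{\sqrt{151500838}}{12158} + \frac{175}{2} = \frac{175}{2} + \frac{\sqrt{151500838}}{12158}$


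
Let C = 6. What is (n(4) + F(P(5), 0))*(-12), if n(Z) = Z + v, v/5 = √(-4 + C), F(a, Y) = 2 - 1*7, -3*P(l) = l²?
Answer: 12 - 60*√2 ≈ -72.853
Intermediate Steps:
P(l) = -l²/3
F(a, Y) = -5 (F(a, Y) = 2 - 7 = -5)
v = 5*√2 (v = 5*√(-4 + 6) = 5*√2 ≈ 7.0711)
n(Z) = Z + 5*√2
(n(4) + F(P(5), 0))*(-12) = ((4 + 5*√2) - 5)*(-12) = (-1 + 5*√2)*(-12) = 12 - 60*√2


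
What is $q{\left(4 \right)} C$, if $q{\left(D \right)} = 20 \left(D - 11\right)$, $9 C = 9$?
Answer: $-140$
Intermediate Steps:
$C = 1$ ($C = \frac{1}{9} \cdot 9 = 1$)
$q{\left(D \right)} = -220 + 20 D$ ($q{\left(D \right)} = 20 \left(-11 + D\right) = -220 + 20 D$)
$q{\left(4 \right)} C = \left(-220 + 20 \cdot 4\right) 1 = \left(-220 + 80\right) 1 = \left(-140\right) 1 = -140$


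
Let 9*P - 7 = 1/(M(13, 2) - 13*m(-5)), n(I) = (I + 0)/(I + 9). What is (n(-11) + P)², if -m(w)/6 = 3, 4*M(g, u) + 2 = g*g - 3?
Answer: 11923209/302500 ≈ 39.416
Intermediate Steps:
M(g, u) = -5/4 + g²/4 (M(g, u) = -½ + (g*g - 3)/4 = -½ + (g² - 3)/4 = -½ + (-3 + g²)/4 = -½ + (-¾ + g²/4) = -5/4 + g²/4)
m(w) = -18 (m(w) = -6*3 = -18)
n(I) = I/(9 + I)
P = 214/275 (P = 7/9 + 1/(9*((-5/4 + (¼)*13²) - 13*(-18))) = 7/9 + 1/(9*((-5/4 + (¼)*169) + 234)) = 7/9 + 1/(9*((-5/4 + 169/4) + 234)) = 7/9 + 1/(9*(41 + 234)) = 7/9 + (⅑)/275 = 7/9 + (⅑)*(1/275) = 7/9 + 1/2475 = 214/275 ≈ 0.77818)
(n(-11) + P)² = (-11/(9 - 11) + 214/275)² = (-11/(-2) + 214/275)² = (-11*(-½) + 214/275)² = (11/2 + 214/275)² = (3453/550)² = 11923209/302500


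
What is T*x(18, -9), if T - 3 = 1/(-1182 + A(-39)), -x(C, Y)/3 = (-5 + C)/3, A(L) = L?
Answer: -47606/1221 ≈ -38.989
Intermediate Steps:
x(C, Y) = 5 - C (x(C, Y) = -3*(-5 + C)/3 = -3*(-5/3 + C/3) = 5 - C)
T = 3662/1221 (T = 3 + 1/(-1182 - 39) = 3 + 1/(-1221) = 3 - 1/1221 = 3662/1221 ≈ 2.9992)
T*x(18, -9) = 3662*(5 - 1*18)/1221 = 3662*(5 - 18)/1221 = (3662/1221)*(-13) = -47606/1221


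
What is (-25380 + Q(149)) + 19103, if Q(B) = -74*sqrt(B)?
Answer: -6277 - 74*sqrt(149) ≈ -7180.3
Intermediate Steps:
(-25380 + Q(149)) + 19103 = (-25380 - 74*sqrt(149)) + 19103 = -6277 - 74*sqrt(149)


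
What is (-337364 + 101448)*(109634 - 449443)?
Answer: 80166380044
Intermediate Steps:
(-337364 + 101448)*(109634 - 449443) = -235916*(-339809) = 80166380044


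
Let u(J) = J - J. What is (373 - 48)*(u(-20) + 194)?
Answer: 63050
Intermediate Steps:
u(J) = 0
(373 - 48)*(u(-20) + 194) = (373 - 48)*(0 + 194) = 325*194 = 63050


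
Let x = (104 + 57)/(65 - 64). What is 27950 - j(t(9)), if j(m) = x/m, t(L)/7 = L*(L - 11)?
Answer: 503123/18 ≈ 27951.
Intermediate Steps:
t(L) = 7*L*(-11 + L) (t(L) = 7*(L*(L - 11)) = 7*(L*(-11 + L)) = 7*L*(-11 + L))
x = 161 (x = 161/1 = 161*1 = 161)
j(m) = 161/m
27950 - j(t(9)) = 27950 - 161/(7*9*(-11 + 9)) = 27950 - 161/(7*9*(-2)) = 27950 - 161/(-126) = 27950 - 161*(-1)/126 = 27950 - 1*(-23/18) = 27950 + 23/18 = 503123/18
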